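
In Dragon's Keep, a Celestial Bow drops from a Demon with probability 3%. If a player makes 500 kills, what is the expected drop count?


Expected drops = kills * (drop_rate / 100)
= 500 * (3 / 100)
= 500 * 0.03
= 15.0

15.0 drops


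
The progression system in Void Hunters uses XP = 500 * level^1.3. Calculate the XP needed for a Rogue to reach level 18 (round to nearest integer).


XP = 500 * level^1.3
Substitute level = 18:
XP = 500 * 18^1.3
= 500 * 42.8405
= 21420

21420 XP


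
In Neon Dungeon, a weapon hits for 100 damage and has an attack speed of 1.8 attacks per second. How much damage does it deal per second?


DPS = damage * attack_speed
= 100 * 1.8
= 180.0

180.0 DPS


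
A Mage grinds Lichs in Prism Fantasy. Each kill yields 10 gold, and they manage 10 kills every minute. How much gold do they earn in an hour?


Gold per minute = 10 * 10 = 100
Gold per hour = 100 * 60 = 6000

6000 gold/hour


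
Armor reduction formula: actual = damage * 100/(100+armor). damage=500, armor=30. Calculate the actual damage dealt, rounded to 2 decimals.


actual = 500 * 100 / (100 + 30)
= 500 * 100 / 130
= 50000 / 130
= 384.62

384.62 damage


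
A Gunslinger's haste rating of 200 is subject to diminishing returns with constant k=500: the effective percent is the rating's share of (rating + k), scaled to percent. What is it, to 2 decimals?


effective% = rating / (rating + k) * 100
= 200 / (200 + 500) * 100
= 200 / 700 * 100
= 0.285714 * 100
= 28.57%

28.57%


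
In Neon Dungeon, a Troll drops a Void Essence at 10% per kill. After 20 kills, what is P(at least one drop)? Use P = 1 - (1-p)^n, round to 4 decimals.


P(at least one) = 1 - P(none) = 1 - (1-p)^n
p = 10/100 = 0.1
1 - p = 0.9
(1 - p)^20 = 0.9^20 = 0.121577
P(at least one) = 1 - 0.121577 = 0.8784

0.8784


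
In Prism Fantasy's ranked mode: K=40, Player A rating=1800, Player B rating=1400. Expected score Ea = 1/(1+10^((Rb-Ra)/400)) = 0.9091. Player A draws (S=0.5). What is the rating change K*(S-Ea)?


Elo update: delta = K * (S - Ea), where S = 0.5 (draws)
S - Ea = 0.5 - 0.9091 = -0.4091
Rating change = 40 * -0.4091
= -16.36

-16.36 rating points


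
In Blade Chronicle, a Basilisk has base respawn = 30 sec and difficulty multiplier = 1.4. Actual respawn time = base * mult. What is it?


Respawn time = base * multiplier
= 30 * 1.4
= 42.0 seconds

42.0 seconds


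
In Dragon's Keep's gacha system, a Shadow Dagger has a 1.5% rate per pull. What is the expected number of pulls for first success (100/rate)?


Expected pulls for a geometric distribution = 1/p = 100 / rate%
= 100 / 1.5
= 66.67

66.67 pulls


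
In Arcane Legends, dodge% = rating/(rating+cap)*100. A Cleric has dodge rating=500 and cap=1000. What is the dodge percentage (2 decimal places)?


dodge% = 500 / (500 + 1000) * 100
= 500 / 1500 * 100
= 0.333333 * 100
= 33.33%

33.33%


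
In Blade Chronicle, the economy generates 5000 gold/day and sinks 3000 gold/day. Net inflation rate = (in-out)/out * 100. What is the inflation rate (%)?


Net gold = 5000 - 3000 = 2000
Inflation rate = net / sunk * 100 = 2000 / 3000 * 100
= 0.666667 * 100
= 66.67%

66.67%


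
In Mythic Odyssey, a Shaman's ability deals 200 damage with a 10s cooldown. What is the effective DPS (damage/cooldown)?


DPS = damage / cooldown
= 200 / 10
= 20.00

20.00 DPS


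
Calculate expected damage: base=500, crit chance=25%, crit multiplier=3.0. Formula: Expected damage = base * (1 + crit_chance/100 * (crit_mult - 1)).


E[dmg] = base * (1 + crit_chance * (crit_mult - 1))
cc as decimal = 25/100 = 0.25
cm - 1 = 3.0 - 1 = 2.0
Bonus factor = 0.25 * 2.0 = 0.5
Total multiplier = 1 + 0.5 = 1.5
Expected damage = 500 * 1.5 = 750.00

750.00 damage


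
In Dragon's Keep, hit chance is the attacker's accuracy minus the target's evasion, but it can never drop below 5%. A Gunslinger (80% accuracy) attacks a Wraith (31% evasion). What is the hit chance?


accuracy - evasion = 80 - 31 = 49
Apply floor: max(49, 5) = 49
Hit chance = 49%

49%


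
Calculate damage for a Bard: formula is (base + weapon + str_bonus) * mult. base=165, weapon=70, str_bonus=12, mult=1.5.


Sum base + weapon + str = 165 + 70 + 12 = 247
Multiply by 1.5:
247 * 1.5 = 370.5

370.5 damage


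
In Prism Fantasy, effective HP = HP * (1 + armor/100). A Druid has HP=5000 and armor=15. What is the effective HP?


EHP = 5000 * (1 + 15/100)
= 5000 * (1 + 0.15)
= 5000 * 1.15
= 5750.0

5750.0 EHP


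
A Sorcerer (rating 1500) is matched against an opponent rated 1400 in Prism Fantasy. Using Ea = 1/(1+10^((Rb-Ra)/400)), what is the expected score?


Elo expected score: Ea = 1/(1 + 10^((Rb-Ra)/400))
Rb - Ra = 1400 - 1500 = -100
(Rb-Ra)/400 = -100/400 = -0.25
10^-0.25 = 0.562341
Ea = 1/(1 + 0.562341) = 1/1.562341 = 0.6401

0.6401


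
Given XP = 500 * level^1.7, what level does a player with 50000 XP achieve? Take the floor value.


XP = 500 * level^1.7, so level = (XP / 500)^(1/1.7)
= (50000 / 500)^(1/1.7)
= 100.0^0.5882
= 15.0131
Floor: level = 15

level 15


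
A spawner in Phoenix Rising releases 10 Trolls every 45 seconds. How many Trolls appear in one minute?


Spawns per minute = count * (60 / interval)
= 10 * (60 / 45)
= 10 * 1.3333
= 13.33

13.33 per minute


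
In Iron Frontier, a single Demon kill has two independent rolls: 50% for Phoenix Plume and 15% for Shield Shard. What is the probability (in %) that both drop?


For independent events, P(both) = P(A) * P(B)
= 50% * 15%
= 750 / 100 %
= 7.5%

7.5%


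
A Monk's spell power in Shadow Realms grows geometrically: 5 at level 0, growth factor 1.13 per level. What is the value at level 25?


value = base * growth^level
= 5 * 1.13^25
= 5 * 21.230542
= 106.15

106.15 spell power


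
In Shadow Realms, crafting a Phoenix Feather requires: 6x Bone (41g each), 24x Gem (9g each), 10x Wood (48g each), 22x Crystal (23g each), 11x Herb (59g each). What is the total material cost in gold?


Cost breakdown:
  Bone: 6 * 41 = 246
  Gem: 24 * 9 = 216
  Wood: 10 * 48 = 480
  Crystal: 22 * 23 = 506
  Herb: 11 * 59 = 649
Total = 246 + 216 + 480 + 506 + 649 = 2097

2097 gold


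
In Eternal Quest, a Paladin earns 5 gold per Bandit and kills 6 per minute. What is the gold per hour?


Gold per minute = 5 * 6 = 30
Gold per hour = 30 * 60 = 1800

1800 gold/hour


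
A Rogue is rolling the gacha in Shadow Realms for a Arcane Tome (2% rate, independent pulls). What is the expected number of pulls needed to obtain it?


Expected pulls for a geometric distribution = 1/p = 100 / rate%
= 100 / 2
= 50.0

50.0 pulls


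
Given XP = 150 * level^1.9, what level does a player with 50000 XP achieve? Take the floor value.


XP = 150 * level^1.9, so level = (XP / 150)^(1/1.9)
= (50000 / 150)^(1/1.9)
= 333.3333^0.5263
= 21.2731
Floor: level = 21

level 21


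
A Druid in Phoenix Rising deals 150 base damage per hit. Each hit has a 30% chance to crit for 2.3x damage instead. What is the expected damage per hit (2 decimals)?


E[dmg] = base * (1 + crit_chance * (crit_mult - 1))
cc as decimal = 30/100 = 0.3
cm - 1 = 2.3 - 1 = 1.3
Bonus factor = 0.3 * 1.3 = 0.39
Total multiplier = 1 + 0.39 = 1.39
Expected damage = 150 * 1.39 = 208.50

208.50 damage


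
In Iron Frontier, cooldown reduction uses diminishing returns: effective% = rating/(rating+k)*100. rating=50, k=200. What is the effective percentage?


effective% = rating / (rating + k) * 100
= 50 / (50 + 200) * 100
= 50 / 250 * 100
= 0.2 * 100
= 20.00%

20.00%


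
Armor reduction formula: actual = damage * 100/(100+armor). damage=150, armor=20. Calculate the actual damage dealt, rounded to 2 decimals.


actual = 150 * 100 / (100 + 20)
= 150 * 100 / 120
= 15000 / 120
= 125.00

125.00 damage


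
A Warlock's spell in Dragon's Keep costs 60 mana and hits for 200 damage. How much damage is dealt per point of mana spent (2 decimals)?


Efficiency = damage / mana
= 200 / 60
= 3.33

3.33 dmg/mana


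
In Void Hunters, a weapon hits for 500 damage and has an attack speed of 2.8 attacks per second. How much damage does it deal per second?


DPS = damage * attack_speed
= 500 * 2.8
= 1400.0

1400.0 DPS


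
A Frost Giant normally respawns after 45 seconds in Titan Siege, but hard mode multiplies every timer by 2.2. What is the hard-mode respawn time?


Respawn time = base * multiplier
= 45 * 2.2
= 99.0 seconds

99.0 seconds


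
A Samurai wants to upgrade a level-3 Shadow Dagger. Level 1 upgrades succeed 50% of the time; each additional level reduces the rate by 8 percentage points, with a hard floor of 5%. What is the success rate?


raw_rate = 50 - 8 * (3 - 1)
= 50 - 8 * 2
= 50 - 16
= 34
Apply floor: max(34, 5) = 34%

34%


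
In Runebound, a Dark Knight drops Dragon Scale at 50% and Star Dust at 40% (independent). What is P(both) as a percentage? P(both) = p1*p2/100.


For independent events, P(both) = P(A) * P(B)
= 50% * 40%
= 2000 / 100 %
= 20.0%

20.0%


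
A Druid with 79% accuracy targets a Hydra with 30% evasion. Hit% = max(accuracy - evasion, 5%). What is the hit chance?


accuracy - evasion = 79 - 30 = 49
Apply floor: max(49, 5) = 49
Hit chance = 49%

49%


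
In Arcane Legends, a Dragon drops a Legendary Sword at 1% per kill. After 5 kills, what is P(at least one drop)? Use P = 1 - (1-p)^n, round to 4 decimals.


P(at least one) = 1 - P(none) = 1 - (1-p)^n
p = 1/100 = 0.01
1 - p = 0.99
(1 - p)^5 = 0.99^5 = 0.950990
P(at least one) = 1 - 0.950990 = 0.0490

0.0490


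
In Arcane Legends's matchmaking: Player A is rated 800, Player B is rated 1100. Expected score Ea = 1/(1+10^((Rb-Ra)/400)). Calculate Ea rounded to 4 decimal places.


Elo expected score: Ea = 1/(1 + 10^((Rb-Ra)/400))
Rb - Ra = 1100 - 800 = 300
(Rb-Ra)/400 = 300/400 = 0.75
10^0.75 = 5.623413
Ea = 1/(1 + 5.623413) = 1/6.623413 = 0.1510

0.1510


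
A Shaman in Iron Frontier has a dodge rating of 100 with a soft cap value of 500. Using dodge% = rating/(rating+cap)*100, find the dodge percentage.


dodge% = 100 / (100 + 500) * 100
= 100 / 600 * 100
= 0.166667 * 100
= 16.67%

16.67%


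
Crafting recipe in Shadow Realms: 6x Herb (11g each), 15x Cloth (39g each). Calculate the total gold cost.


Cost breakdown:
  Herb: 6 * 11 = 66
  Cloth: 15 * 39 = 585
Total = 66 + 585 = 651

651 gold


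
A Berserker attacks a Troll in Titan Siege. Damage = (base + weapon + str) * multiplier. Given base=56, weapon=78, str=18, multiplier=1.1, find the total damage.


Sum base + weapon + str = 56 + 78 + 18 = 152
Multiply by 1.1:
152 * 1.1 = 167.2

167.2 damage


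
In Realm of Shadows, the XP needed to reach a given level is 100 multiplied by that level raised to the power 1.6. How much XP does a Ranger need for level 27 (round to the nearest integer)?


XP = 100 * level^1.6
Substitute level = 27:
XP = 100 * 27^1.6
= 100 * 195.0662
= 19507

19507 XP


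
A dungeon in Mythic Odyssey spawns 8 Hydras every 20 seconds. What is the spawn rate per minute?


Spawns per minute = count * (60 / interval)
= 8 * (60 / 20)
= 8 * 3.0
= 24.0

24.0 per minute


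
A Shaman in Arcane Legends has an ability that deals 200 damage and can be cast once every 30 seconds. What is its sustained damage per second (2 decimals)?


DPS = damage / cooldown
= 200 / 30
= 6.67

6.67 DPS


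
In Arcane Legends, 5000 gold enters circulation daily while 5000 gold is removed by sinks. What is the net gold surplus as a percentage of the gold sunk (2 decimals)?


Net gold = 5000 - 5000 = 0
Inflation rate = net / sunk * 100 = 0 / 5000 * 100
= 0.0 * 100
= 0.00%

0.00%


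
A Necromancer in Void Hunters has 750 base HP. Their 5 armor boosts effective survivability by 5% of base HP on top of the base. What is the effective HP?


EHP = 750 * (1 + 5/100)
= 750 * (1 + 0.05)
= 750 * 1.05
= 787.5

787.5 EHP


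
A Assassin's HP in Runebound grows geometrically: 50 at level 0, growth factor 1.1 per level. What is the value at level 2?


value = base * growth^level
= 50 * 1.1^2
= 50 * 1.21
= 60.50

60.50 HP


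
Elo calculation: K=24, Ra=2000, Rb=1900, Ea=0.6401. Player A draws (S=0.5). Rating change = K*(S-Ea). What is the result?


Elo update: delta = K * (S - Ea), where S = 0.5 (draws)
S - Ea = 0.5 - 0.6401 = -0.1401
Rating change = 24 * -0.1401
= -3.36

-3.36 rating points


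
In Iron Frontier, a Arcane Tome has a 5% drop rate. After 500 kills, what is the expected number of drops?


Expected drops = kills * (drop_rate / 100)
= 500 * (5 / 100)
= 500 * 0.05
= 25.0

25.0 drops


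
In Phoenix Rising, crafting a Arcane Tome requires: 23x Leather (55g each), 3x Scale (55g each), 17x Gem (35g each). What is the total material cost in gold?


Cost breakdown:
  Leather: 23 * 55 = 1265
  Scale: 3 * 55 = 165
  Gem: 17 * 35 = 595
Total = 1265 + 165 + 595 = 2025

2025 gold


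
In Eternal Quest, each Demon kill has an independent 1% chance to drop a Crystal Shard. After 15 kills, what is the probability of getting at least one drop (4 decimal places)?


P(at least one) = 1 - P(none) = 1 - (1-p)^n
p = 1/100 = 0.01
1 - p = 0.99
(1 - p)^15 = 0.99^15 = 0.860058
P(at least one) = 1 - 0.860058 = 0.1399

0.1399


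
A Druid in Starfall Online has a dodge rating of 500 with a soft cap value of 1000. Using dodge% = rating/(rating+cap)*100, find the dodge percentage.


dodge% = 500 / (500 + 1000) * 100
= 500 / 1500 * 100
= 0.333333 * 100
= 33.33%

33.33%


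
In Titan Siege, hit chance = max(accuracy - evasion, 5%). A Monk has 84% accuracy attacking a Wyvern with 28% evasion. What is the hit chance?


accuracy - evasion = 84 - 28 = 56
Apply floor: max(56, 5) = 56
Hit chance = 56%

56%


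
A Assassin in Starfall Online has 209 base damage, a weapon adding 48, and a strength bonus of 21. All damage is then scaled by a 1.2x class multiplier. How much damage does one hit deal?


Sum base + weapon + str = 209 + 48 + 21 = 278
Multiply by 1.2:
278 * 1.2 = 333.6

333.6 damage


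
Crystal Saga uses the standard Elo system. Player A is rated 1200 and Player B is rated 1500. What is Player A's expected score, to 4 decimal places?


Elo expected score: Ea = 1/(1 + 10^((Rb-Ra)/400))
Rb - Ra = 1500 - 1200 = 300
(Rb-Ra)/400 = 300/400 = 0.75
10^0.75 = 5.623413
Ea = 1/(1 + 5.623413) = 1/6.623413 = 0.1510

0.1510


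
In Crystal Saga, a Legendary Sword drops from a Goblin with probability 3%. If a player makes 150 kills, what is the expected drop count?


Expected drops = kills * (drop_rate / 100)
= 150 * (3 / 100)
= 150 * 0.03
= 4.5

4.5 drops


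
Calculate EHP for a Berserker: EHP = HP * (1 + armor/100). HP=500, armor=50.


EHP = 500 * (1 + 50/100)
= 500 * (1 + 0.5)
= 500 * 1.5
= 750.0

750.0 EHP


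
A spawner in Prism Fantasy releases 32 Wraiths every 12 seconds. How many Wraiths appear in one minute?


Spawns per minute = count * (60 / interval)
= 32 * (60 / 12)
= 32 * 5.0
= 160.0

160.0 per minute


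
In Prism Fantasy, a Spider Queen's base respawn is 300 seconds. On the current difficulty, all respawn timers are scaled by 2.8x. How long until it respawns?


Respawn time = base * multiplier
= 300 * 2.8
= 840.0 seconds

840.0 seconds


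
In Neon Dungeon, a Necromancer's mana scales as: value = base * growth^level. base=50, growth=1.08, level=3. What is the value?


value = base * growth^level
= 50 * 1.08^3
= 50 * 1.259712
= 62.99

62.99 mana


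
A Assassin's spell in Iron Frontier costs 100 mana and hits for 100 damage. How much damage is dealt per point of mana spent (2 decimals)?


Efficiency = damage / mana
= 100 / 100
= 1.00

1.00 dmg/mana


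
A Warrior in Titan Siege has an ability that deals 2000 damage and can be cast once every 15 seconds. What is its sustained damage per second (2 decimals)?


DPS = damage / cooldown
= 2000 / 15
= 133.33

133.33 DPS


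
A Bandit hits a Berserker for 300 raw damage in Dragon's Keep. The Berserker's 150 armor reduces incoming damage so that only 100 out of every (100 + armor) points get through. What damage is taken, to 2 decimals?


actual = 300 * 100 / (100 + 150)
= 300 * 100 / 250
= 30000 / 250
= 120.00

120.00 damage


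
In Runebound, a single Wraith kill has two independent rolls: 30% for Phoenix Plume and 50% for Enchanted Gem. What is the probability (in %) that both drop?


For independent events, P(both) = P(A) * P(B)
= 30% * 50%
= 1500 / 100 %
= 15.0%

15.0%


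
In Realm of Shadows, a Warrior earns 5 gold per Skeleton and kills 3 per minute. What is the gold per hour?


Gold per minute = 5 * 3 = 15
Gold per hour = 15 * 60 = 900

900 gold/hour


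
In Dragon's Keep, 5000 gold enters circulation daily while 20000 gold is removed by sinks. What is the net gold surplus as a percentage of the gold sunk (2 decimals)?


Net gold = 5000 - 20000 = -15000
Inflation rate = net / sunk * 100 = -15000 / 20000 * 100
= -0.75 * 100
= -75.00%

-75.00%


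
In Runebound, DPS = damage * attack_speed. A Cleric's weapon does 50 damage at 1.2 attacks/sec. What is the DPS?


DPS = damage * attack_speed
= 50 * 1.2
= 60.0

60.0 DPS


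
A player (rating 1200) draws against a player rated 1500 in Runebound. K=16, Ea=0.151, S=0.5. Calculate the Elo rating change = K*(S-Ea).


Elo update: delta = K * (S - Ea), where S = 0.5 (draws)
S - Ea = 0.5 - 0.151 = 0.349
Rating change = 16 * 0.349
= 5.58

5.58 rating points


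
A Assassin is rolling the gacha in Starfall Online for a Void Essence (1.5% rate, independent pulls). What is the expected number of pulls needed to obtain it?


Expected pulls for a geometric distribution = 1/p = 100 / rate%
= 100 / 1.5
= 66.67

66.67 pulls


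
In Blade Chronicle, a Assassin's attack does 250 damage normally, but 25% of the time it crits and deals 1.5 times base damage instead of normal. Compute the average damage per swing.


E[dmg] = base * (1 + crit_chance * (crit_mult - 1))
cc as decimal = 25/100 = 0.25
cm - 1 = 1.5 - 1 = 0.5
Bonus factor = 0.25 * 0.5 = 0.125
Total multiplier = 1 + 0.125 = 1.125
Expected damage = 250 * 1.125 = 281.25

281.25 damage


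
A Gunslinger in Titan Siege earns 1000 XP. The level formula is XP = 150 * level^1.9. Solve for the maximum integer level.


XP = 150 * level^1.9, so level = (XP / 150)^(1/1.9)
= (1000 / 150)^(1/1.9)
= 6.6667^0.5263
= 2.7142
Floor: level = 2

level 2


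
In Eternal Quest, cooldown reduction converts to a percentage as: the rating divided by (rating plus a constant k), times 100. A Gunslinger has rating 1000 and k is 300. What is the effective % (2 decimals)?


effective% = rating / (rating + k) * 100
= 1000 / (1000 + 300) * 100
= 1000 / 1300 * 100
= 0.769231 * 100
= 76.92%

76.92%


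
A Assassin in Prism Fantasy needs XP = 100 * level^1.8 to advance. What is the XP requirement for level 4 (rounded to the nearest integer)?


XP = 100 * level^1.8
Substitute level = 4:
XP = 100 * 4^1.8
= 100 * 12.1257
= 1213

1213 XP


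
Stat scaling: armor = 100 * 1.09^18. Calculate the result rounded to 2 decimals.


value = base * growth^level
= 100 * 1.09^18
= 100 * 4.71712
= 471.71

471.71 armor


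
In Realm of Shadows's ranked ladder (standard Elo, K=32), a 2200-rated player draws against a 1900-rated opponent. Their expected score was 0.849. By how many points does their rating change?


Elo update: delta = K * (S - Ea), where S = 0.5 (draws)
S - Ea = 0.5 - 0.849 = -0.349
Rating change = 32 * -0.349
= -11.17

-11.17 rating points


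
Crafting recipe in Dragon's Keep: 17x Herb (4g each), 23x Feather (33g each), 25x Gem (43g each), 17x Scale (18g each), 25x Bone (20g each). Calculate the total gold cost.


Cost breakdown:
  Herb: 17 * 4 = 68
  Feather: 23 * 33 = 759
  Gem: 25 * 43 = 1075
  Scale: 17 * 18 = 306
  Bone: 25 * 20 = 500
Total = 68 + 759 + 1075 + 306 + 500 = 2708

2708 gold


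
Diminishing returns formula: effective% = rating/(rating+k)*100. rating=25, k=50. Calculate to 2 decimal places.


effective% = rating / (rating + k) * 100
= 25 / (25 + 50) * 100
= 25 / 75 * 100
= 0.333333 * 100
= 33.33%

33.33%


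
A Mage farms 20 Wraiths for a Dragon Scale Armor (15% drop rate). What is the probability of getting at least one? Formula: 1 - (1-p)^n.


P(at least one) = 1 - P(none) = 1 - (1-p)^n
p = 15/100 = 0.15
1 - p = 0.85
(1 - p)^20 = 0.85^20 = 0.038760
P(at least one) = 1 - 0.038760 = 0.9612

0.9612


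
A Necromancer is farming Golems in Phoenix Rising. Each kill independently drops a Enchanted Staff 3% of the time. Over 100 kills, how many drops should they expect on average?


Expected drops = kills * (drop_rate / 100)
= 100 * (3 / 100)
= 100 * 0.03
= 3.0

3.0 drops


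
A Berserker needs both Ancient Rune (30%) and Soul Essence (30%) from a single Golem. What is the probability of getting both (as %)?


For independent events, P(both) = P(A) * P(B)
= 30% * 30%
= 900 / 100 %
= 9.0%

9.0%


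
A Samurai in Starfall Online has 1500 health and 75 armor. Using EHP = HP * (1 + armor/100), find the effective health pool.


EHP = 1500 * (1 + 75/100)
= 1500 * (1 + 0.75)
= 1500 * 1.75
= 2625.0

2625.0 EHP


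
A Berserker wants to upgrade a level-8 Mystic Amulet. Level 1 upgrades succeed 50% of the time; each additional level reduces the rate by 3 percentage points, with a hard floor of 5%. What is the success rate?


raw_rate = 50 - 3 * (8 - 1)
= 50 - 3 * 7
= 50 - 21
= 29
Apply floor: max(29, 5) = 29%

29%


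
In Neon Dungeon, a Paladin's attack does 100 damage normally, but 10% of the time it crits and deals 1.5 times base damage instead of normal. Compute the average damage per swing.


E[dmg] = base * (1 + crit_chance * (crit_mult - 1))
cc as decimal = 10/100 = 0.1
cm - 1 = 1.5 - 1 = 0.5
Bonus factor = 0.1 * 0.5 = 0.05
Total multiplier = 1 + 0.05 = 1.05
Expected damage = 100 * 1.05 = 105.00

105.00 damage


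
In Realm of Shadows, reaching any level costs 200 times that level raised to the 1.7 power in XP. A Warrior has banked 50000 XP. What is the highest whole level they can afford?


XP = 200 * level^1.7, so level = (XP / 200)^(1/1.7)
= (50000 / 200)^(1/1.7)
= 250.0^0.5882
= 25.7367
Floor: level = 25

level 25


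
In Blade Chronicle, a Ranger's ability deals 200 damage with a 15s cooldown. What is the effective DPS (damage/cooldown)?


DPS = damage / cooldown
= 200 / 15
= 13.33

13.33 DPS


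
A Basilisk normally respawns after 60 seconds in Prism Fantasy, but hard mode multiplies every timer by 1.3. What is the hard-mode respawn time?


Respawn time = base * multiplier
= 60 * 1.3
= 78.0 seconds

78.0 seconds


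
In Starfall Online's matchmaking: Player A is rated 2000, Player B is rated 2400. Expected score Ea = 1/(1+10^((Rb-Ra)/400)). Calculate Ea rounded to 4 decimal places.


Elo expected score: Ea = 1/(1 + 10^((Rb-Ra)/400))
Rb - Ra = 2400 - 2000 = 400
(Rb-Ra)/400 = 400/400 = 1.0
10^1.0 = 10.0
Ea = 1/(1 + 10.0) = 1/11.0 = 0.0909

0.0909


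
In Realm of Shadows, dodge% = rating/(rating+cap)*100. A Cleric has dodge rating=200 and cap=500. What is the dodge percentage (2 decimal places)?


dodge% = 200 / (200 + 500) * 100
= 200 / 700 * 100
= 0.285714 * 100
= 28.57%

28.57%


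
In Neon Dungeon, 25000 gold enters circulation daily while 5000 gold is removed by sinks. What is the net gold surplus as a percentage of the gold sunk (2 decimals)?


Net gold = 25000 - 5000 = 20000
Inflation rate = net / sunk * 100 = 20000 / 5000 * 100
= 4.0 * 100
= 400.00%

400.00%


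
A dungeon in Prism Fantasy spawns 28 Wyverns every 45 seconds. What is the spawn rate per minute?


Spawns per minute = count * (60 / interval)
= 28 * (60 / 45)
= 28 * 1.3333
= 37.33

37.33 per minute


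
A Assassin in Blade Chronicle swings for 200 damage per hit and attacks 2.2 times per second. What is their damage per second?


DPS = damage * attack_speed
= 200 * 2.2
= 440.0

440.0 DPS


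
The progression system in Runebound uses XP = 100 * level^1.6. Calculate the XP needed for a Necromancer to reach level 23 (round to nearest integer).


XP = 100 * level^1.6
Substitute level = 23:
XP = 100 * 23^1.6
= 100 * 150.9262
= 15093

15093 XP


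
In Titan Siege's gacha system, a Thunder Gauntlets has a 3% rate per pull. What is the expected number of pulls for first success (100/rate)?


Expected pulls for a geometric distribution = 1/p = 100 / rate%
= 100 / 3
= 33.33

33.33 pulls


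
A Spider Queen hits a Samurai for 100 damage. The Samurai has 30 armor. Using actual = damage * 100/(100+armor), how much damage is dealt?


actual = 100 * 100 / (100 + 30)
= 100 * 100 / 130
= 10000 / 130
= 76.92

76.92 damage


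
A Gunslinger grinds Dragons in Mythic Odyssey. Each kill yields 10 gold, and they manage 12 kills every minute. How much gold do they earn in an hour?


Gold per minute = 10 * 12 = 120
Gold per hour = 120 * 60 = 7200

7200 gold/hour


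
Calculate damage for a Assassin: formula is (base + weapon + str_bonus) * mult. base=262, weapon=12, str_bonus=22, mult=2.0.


Sum base + weapon + str = 262 + 12 + 22 = 296
Multiply by 2.0:
296 * 2.0 = 592.0

592.0 damage


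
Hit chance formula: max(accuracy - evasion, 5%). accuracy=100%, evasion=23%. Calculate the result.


accuracy - evasion = 100 - 23 = 77
Apply floor: max(77, 5) = 77
Hit chance = 77%

77%


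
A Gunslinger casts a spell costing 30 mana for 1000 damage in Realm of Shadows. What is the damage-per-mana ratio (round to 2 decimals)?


Efficiency = damage / mana
= 1000 / 30
= 33.33

33.33 dmg/mana


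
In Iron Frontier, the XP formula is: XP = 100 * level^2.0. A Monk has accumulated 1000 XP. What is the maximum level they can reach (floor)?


XP = 100 * level^2.0, so level = (XP / 100)^(1/2.0)
= (1000 / 100)^(1/2.0)
= 10.0^0.5
= 3.1623
Floor: level = 3

level 3


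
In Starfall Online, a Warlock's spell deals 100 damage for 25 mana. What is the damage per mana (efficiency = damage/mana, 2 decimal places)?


Efficiency = damage / mana
= 100 / 25
= 4.00

4.00 dmg/mana


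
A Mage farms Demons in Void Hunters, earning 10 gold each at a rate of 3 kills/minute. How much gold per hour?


Gold per minute = 10 * 3 = 30
Gold per hour = 30 * 60 = 1800

1800 gold/hour


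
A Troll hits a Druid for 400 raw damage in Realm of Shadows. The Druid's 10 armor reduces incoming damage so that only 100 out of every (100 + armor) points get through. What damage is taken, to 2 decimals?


actual = 400 * 100 / (100 + 10)
= 400 * 100 / 110
= 40000 / 110
= 363.64

363.64 damage


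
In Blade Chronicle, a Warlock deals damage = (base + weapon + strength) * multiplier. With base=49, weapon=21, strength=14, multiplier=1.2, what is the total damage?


Sum base + weapon + str = 49 + 21 + 14 = 84
Multiply by 1.2:
84 * 1.2 = 100.8

100.8 damage


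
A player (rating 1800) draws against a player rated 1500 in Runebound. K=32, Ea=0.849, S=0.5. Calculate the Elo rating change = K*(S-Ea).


Elo update: delta = K * (S - Ea), where S = 0.5 (draws)
S - Ea = 0.5 - 0.849 = -0.349
Rating change = 32 * -0.349
= -11.17

-11.17 rating points


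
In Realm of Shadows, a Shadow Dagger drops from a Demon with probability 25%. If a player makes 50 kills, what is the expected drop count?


Expected drops = kills * (drop_rate / 100)
= 50 * (25 / 100)
= 50 * 0.25
= 12.5

12.5 drops


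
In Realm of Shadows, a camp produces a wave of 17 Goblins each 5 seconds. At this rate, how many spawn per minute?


Spawns per minute = count * (60 / interval)
= 17 * (60 / 5)
= 17 * 12.0
= 204.0

204.0 per minute


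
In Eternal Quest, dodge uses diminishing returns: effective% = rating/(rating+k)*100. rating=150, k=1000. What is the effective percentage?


effective% = rating / (rating + k) * 100
= 150 / (150 + 1000) * 100
= 150 / 1150 * 100
= 0.130435 * 100
= 13.04%

13.04%


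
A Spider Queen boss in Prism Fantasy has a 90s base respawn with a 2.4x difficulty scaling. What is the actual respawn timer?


Respawn time = base * multiplier
= 90 * 2.4
= 216.0 seconds

216.0 seconds


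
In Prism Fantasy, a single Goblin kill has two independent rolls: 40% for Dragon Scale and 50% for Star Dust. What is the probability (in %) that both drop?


For independent events, P(both) = P(A) * P(B)
= 40% * 50%
= 2000 / 100 %
= 20.0%

20.0%


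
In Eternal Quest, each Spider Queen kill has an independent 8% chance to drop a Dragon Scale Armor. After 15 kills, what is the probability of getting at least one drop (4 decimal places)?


P(at least one) = 1 - P(none) = 1 - (1-p)^n
p = 8/100 = 0.08
1 - p = 0.92
(1 - p)^15 = 0.92^15 = 0.286297
P(at least one) = 1 - 0.286297 = 0.7137

0.7137


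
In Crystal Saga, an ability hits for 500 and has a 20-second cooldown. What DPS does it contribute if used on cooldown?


DPS = damage / cooldown
= 500 / 20
= 25.00

25.00 DPS


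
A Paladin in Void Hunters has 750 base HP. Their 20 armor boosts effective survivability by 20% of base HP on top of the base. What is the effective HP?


EHP = 750 * (1 + 20/100)
= 750 * (1 + 0.2)
= 750 * 1.2
= 900.0

900.0 EHP


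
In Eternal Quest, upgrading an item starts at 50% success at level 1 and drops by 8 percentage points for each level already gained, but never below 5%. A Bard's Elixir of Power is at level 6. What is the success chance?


raw_rate = 50 - 8 * (6 - 1)
= 50 - 8 * 5
= 50 - 40
= 10
Apply floor: max(10, 5) = 10%

10%


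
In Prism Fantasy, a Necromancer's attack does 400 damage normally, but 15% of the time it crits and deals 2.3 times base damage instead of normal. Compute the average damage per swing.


E[dmg] = base * (1 + crit_chance * (crit_mult - 1))
cc as decimal = 15/100 = 0.15
cm - 1 = 2.3 - 1 = 1.3
Bonus factor = 0.15 * 1.3 = 0.195
Total multiplier = 1 + 0.195 = 1.195
Expected damage = 400 * 1.195 = 478.00

478.00 damage


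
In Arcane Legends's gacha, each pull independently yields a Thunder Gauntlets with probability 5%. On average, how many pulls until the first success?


Expected pulls for a geometric distribution = 1/p = 100 / rate%
= 100 / 5
= 20.0

20.0 pulls


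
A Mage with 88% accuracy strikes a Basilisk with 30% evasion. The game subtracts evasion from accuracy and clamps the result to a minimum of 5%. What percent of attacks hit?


accuracy - evasion = 88 - 30 = 58
Apply floor: max(58, 5) = 58
Hit chance = 58%

58%


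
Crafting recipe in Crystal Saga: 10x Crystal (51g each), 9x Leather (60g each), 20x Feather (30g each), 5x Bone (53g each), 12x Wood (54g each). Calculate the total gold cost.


Cost breakdown:
  Crystal: 10 * 51 = 510
  Leather: 9 * 60 = 540
  Feather: 20 * 30 = 600
  Bone: 5 * 53 = 265
  Wood: 12 * 54 = 648
Total = 510 + 540 + 600 + 265 + 648 = 2563

2563 gold


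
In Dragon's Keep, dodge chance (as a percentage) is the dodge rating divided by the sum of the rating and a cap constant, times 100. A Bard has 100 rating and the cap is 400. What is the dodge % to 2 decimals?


dodge% = 100 / (100 + 400) * 100
= 100 / 500 * 100
= 0.2 * 100
= 20.00%

20.00%


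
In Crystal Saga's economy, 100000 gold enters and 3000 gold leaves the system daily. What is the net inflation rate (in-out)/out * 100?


Net gold = 100000 - 3000 = 97000
Inflation rate = net / sunk * 100 = 97000 / 3000 * 100
= 32.333333 * 100
= 3233.33%

3233.33%


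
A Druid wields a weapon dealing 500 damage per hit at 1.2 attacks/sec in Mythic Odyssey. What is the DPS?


DPS = damage * attack_speed
= 500 * 1.2
= 600.0

600.0 DPS


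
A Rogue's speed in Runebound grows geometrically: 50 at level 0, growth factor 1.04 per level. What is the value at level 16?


value = base * growth^level
= 50 * 1.04^16
= 50 * 1.872981
= 93.65

93.65 speed


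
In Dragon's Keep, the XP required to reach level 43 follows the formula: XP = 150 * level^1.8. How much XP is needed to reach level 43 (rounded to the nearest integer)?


XP = 150 * level^1.8
Substitute level = 43:
XP = 150 * 43^1.8
= 150 * 871.4515
= 130718

130718 XP


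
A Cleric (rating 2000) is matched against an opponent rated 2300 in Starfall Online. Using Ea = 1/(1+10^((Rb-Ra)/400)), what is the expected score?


Elo expected score: Ea = 1/(1 + 10^((Rb-Ra)/400))
Rb - Ra = 2300 - 2000 = 300
(Rb-Ra)/400 = 300/400 = 0.75
10^0.75 = 5.623413
Ea = 1/(1 + 5.623413) = 1/6.623413 = 0.1510

0.1510


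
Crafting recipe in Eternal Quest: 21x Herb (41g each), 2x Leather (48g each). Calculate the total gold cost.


Cost breakdown:
  Herb: 21 * 41 = 861
  Leather: 2 * 48 = 96
Total = 861 + 96 = 957

957 gold


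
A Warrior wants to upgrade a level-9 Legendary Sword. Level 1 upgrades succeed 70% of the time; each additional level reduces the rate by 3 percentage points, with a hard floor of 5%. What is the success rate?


raw_rate = 70 - 3 * (9 - 1)
= 70 - 3 * 8
= 70 - 24
= 46
Apply floor: max(46, 5) = 46%

46%


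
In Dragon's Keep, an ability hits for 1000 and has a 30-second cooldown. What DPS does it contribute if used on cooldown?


DPS = damage / cooldown
= 1000 / 30
= 33.33

33.33 DPS


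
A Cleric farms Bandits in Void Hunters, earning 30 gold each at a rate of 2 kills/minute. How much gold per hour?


Gold per minute = 30 * 2 = 60
Gold per hour = 60 * 60 = 3600

3600 gold/hour


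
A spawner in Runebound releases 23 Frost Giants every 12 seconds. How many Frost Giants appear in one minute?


Spawns per minute = count * (60 / interval)
= 23 * (60 / 12)
= 23 * 5.0
= 115.0

115.0 per minute


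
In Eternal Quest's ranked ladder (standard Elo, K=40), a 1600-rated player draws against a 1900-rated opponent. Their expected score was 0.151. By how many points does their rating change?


Elo update: delta = K * (S - Ea), where S = 0.5 (draws)
S - Ea = 0.5 - 0.151 = 0.349
Rating change = 40 * 0.349
= 13.96

13.96 rating points


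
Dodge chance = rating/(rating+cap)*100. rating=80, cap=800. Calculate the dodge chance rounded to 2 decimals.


dodge% = 80 / (80 + 800) * 100
= 80 / 880 * 100
= 0.090909 * 100
= 9.09%

9.09%


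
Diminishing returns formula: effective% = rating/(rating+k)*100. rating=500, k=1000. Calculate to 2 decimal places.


effective% = rating / (rating + k) * 100
= 500 / (500 + 1000) * 100
= 500 / 1500 * 100
= 0.333333 * 100
= 33.33%

33.33%


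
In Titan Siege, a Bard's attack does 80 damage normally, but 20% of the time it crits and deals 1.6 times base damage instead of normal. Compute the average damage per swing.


E[dmg] = base * (1 + crit_chance * (crit_mult - 1))
cc as decimal = 20/100 = 0.2
cm - 1 = 1.6 - 1 = 0.6
Bonus factor = 0.2 * 0.6 = 0.12
Total multiplier = 1 + 0.12 = 1.12
Expected damage = 80 * 1.12 = 89.60

89.60 damage


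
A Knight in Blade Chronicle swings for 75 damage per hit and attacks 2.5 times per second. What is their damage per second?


DPS = damage * attack_speed
= 75 * 2.5
= 187.5

187.5 DPS


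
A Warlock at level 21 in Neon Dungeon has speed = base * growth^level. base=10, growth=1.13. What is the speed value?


value = base * growth^level
= 10 * 1.13^21
= 10 * 13.021089
= 130.21

130.21 speed


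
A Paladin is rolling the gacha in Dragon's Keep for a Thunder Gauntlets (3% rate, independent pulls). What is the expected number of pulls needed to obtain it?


Expected pulls for a geometric distribution = 1/p = 100 / rate%
= 100 / 3
= 33.33

33.33 pulls


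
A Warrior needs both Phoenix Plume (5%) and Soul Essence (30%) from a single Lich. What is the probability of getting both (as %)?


For independent events, P(both) = P(A) * P(B)
= 5% * 30%
= 150 / 100 %
= 1.5%

1.5%


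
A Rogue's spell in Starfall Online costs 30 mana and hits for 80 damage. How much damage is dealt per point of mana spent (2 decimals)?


Efficiency = damage / mana
= 80 / 30
= 2.67

2.67 dmg/mana


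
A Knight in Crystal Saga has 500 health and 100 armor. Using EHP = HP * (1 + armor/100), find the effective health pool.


EHP = 500 * (1 + 100/100)
= 500 * (1 + 1.0)
= 500 * 2.0
= 1000.0

1000.0 EHP


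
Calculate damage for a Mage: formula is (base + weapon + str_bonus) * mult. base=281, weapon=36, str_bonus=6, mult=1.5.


Sum base + weapon + str = 281 + 36 + 6 = 323
Multiply by 1.5:
323 * 1.5 = 484.5

484.5 damage


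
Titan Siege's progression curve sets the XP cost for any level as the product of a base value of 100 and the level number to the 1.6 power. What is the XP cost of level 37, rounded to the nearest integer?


XP = 100 * level^1.6
Substitute level = 37:
XP = 100 * 37^1.6
= 100 * 322.9407
= 32294

32294 XP


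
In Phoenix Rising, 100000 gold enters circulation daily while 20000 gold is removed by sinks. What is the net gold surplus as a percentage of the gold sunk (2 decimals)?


Net gold = 100000 - 20000 = 80000
Inflation rate = net / sunk * 100 = 80000 / 20000 * 100
= 4.0 * 100
= 400.00%

400.00%


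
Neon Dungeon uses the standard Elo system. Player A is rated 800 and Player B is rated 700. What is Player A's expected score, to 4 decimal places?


Elo expected score: Ea = 1/(1 + 10^((Rb-Ra)/400))
Rb - Ra = 700 - 800 = -100
(Rb-Ra)/400 = -100/400 = -0.25
10^-0.25 = 0.562341
Ea = 1/(1 + 0.562341) = 1/1.562341 = 0.6401

0.6401


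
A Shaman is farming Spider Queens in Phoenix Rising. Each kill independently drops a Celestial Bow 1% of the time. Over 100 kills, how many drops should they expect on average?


Expected drops = kills * (drop_rate / 100)
= 100 * (1 / 100)
= 100 * 0.01
= 1.0

1.0 drops


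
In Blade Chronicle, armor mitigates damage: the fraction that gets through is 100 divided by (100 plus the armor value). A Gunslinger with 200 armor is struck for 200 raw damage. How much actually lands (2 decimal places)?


actual = 200 * 100 / (100 + 200)
= 200 * 100 / 300
= 20000 / 300
= 66.67

66.67 damage


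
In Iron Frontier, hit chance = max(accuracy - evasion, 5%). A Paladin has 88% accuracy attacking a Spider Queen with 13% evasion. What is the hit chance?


accuracy - evasion = 88 - 13 = 75
Apply floor: max(75, 5) = 75
Hit chance = 75%

75%


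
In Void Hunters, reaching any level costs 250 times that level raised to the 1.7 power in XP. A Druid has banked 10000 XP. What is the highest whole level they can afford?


XP = 250 * level^1.7, so level = (XP / 250)^(1/1.7)
= (10000 / 250)^(1/1.7)
= 40.0^0.5882
= 8.7577
Floor: level = 8

level 8


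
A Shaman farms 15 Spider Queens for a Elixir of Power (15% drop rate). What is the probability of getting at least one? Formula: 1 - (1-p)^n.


P(at least one) = 1 - P(none) = 1 - (1-p)^n
p = 15/100 = 0.15
1 - p = 0.85
(1 - p)^15 = 0.85^15 = 0.087354
P(at least one) = 1 - 0.087354 = 0.9126

0.9126


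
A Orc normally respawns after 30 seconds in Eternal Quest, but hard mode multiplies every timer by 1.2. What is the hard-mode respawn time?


Respawn time = base * multiplier
= 30 * 1.2
= 36.0 seconds

36.0 seconds


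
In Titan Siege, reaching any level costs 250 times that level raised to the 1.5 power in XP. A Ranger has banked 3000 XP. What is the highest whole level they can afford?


XP = 250 * level^1.5, so level = (XP / 250)^(1/1.5)
= (3000 / 250)^(1/1.5)
= 12.0^0.6667
= 5.2415
Floor: level = 5

level 5


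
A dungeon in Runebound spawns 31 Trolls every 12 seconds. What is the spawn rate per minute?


Spawns per minute = count * (60 / interval)
= 31 * (60 / 12)
= 31 * 5.0
= 155.0

155.0 per minute


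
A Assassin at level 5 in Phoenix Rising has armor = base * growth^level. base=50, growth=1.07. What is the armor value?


value = base * growth^level
= 50 * 1.07^5
= 50 * 1.402552
= 70.13

70.13 armor


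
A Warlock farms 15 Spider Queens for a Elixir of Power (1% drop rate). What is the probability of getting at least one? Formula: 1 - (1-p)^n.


P(at least one) = 1 - P(none) = 1 - (1-p)^n
p = 1/100 = 0.01
1 - p = 0.99
(1 - p)^15 = 0.99^15 = 0.860058
P(at least one) = 1 - 0.860058 = 0.1399

0.1399
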